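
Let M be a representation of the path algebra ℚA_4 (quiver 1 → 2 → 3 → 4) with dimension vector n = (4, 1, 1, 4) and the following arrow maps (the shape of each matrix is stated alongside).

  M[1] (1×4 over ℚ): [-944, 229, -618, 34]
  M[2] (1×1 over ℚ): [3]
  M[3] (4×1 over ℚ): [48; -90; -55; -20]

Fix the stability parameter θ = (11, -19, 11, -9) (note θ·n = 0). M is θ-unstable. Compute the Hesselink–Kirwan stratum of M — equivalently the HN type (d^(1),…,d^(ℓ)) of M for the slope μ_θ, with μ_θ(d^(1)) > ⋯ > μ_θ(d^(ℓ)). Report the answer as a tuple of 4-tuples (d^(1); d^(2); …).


Barcode: M ≅ I[1,1]^3, I[1,4], I[4,4]^3. HN layers by μ_θ (4 steps, strictly decreasing):
  μ^(1)=11; μ^(2)=1; μ^(3)=-4; μ^(4)=-9

((3, 0, 0, 0); (0, 0, 1, 1); (1, 1, 0, 0); (0, 0, 0, 3))


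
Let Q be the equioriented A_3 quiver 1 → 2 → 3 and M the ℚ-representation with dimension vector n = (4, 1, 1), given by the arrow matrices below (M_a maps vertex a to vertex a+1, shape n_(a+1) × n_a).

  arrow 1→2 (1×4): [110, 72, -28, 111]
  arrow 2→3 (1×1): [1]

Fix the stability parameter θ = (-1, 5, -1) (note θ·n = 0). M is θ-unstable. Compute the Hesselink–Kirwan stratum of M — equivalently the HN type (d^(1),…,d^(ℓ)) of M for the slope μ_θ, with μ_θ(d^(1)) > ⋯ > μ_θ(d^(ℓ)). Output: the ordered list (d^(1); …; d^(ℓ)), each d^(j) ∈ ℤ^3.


Via rank(M_{q-1}∘⋯∘M_p): M ≅ I[1,1]^3, I[1,3].
μ_θ-semistable layers: μ^(1)=2; μ^(2)=-1

((0, 1, 1); (4, 0, 0))


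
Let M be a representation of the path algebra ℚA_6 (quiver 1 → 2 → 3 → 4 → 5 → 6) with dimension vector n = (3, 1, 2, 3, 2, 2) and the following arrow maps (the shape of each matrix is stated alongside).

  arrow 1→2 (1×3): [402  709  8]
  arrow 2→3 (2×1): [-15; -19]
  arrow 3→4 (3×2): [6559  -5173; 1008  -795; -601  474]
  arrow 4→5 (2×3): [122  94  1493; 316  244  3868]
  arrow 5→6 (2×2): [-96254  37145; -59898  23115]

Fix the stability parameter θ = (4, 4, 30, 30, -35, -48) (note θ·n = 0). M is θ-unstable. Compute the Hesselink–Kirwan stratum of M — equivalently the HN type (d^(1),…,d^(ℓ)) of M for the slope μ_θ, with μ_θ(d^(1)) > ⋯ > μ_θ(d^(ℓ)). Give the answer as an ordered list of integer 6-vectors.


Barcode: M ≅ I[1,1]^2, I[1,6], I[3,4], I[4,5], I[6,6]. HN layers by μ_θ (4 steps, strictly decreasing):
  μ^(1)=30; μ^(2)=4; μ^(3)=-5/2; μ^(4)=-48

((0, 0, 1, 1, 0, 0); (2, 0, 0, 0, 0, 0); (1, 1, 1, 2, 2, 1); (0, 0, 0, 0, 0, 1))


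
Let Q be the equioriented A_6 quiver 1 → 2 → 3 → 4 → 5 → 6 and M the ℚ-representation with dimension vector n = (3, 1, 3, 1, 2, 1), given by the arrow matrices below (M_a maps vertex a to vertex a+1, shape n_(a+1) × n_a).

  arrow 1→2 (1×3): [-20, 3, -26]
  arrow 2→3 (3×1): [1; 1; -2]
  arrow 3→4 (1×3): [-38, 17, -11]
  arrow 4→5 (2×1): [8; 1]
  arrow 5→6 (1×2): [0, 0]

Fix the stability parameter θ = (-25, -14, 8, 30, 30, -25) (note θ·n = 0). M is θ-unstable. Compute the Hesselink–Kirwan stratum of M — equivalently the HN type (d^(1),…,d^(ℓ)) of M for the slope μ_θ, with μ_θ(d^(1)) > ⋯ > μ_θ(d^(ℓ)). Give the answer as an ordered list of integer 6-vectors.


Barcode: M ≅ I[1,1]^2, I[1,5], I[3,3]^2, I[5,5], I[6,6]. HN layers by μ_θ (4 steps, strictly decreasing):
  μ^(1)=30; μ^(2)=8; μ^(3)=-14; μ^(4)=-25

((0, 0, 0, 1, 2, 0); (0, 0, 3, 0, 0, 0); (0, 1, 0, 0, 0, 0); (3, 0, 0, 0, 0, 1))


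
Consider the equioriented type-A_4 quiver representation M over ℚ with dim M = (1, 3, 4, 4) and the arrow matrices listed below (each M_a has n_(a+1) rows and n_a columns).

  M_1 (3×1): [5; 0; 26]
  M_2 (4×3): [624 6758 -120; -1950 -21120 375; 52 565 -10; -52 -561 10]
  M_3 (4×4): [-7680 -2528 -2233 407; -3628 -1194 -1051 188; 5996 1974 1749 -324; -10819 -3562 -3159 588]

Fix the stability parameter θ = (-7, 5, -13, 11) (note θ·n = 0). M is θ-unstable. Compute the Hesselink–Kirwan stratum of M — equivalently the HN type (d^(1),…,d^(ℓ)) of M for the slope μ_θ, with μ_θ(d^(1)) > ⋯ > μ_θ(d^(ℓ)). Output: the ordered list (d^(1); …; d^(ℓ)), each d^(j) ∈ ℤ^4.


Via rank(M_{q-1}∘⋯∘M_p): M ≅ I[1,2], I[2,3], I[2,4], I[3,4]^2, I[4,4].
μ_θ-semistable layers: μ^(1)=11; μ^(2)=5; μ^(3)=-4; μ^(4)=-7; μ^(5)=-13

((0, 0, 0, 4); (0, 1, 0, 0); (0, 2, 2, 0); (1, 0, 0, 0); (0, 0, 2, 0))


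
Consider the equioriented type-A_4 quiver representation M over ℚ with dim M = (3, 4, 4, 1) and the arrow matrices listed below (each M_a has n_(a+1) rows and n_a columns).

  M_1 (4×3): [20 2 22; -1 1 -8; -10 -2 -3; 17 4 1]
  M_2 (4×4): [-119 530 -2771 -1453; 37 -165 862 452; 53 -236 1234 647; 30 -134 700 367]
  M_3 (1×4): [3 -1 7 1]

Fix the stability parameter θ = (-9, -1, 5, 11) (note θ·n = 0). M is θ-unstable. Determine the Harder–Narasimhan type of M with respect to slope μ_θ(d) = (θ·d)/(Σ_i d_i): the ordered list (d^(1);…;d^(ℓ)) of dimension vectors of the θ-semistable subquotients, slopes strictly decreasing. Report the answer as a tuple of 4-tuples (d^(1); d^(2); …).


Barcode: M ≅ I[1,3]^2, I[1,4], I[2,3]. HN layers by μ_θ (4 steps, strictly decreasing):
  μ^(1)=11; μ^(2)=5; μ^(3)=-1; μ^(4)=-9

((0, 0, 0, 1); (0, 0, 4, 0); (0, 4, 0, 0); (3, 0, 0, 0))


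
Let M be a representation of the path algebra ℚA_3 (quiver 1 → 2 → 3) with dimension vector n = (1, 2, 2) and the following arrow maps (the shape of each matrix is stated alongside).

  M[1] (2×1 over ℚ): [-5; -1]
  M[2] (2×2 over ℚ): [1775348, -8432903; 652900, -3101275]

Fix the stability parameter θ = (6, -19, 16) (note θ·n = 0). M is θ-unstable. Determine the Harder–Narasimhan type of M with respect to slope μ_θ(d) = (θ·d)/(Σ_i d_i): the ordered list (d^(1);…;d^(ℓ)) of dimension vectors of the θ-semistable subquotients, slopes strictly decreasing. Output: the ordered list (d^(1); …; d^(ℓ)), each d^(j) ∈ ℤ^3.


Interval decomposition of M: I[1,3], I[2,2], I[3,3].
HN type (ℓ=3): μ^(1)=16; μ^(2)=-13/2; μ^(3)=-19

((0, 0, 2); (1, 1, 0); (0, 1, 0))


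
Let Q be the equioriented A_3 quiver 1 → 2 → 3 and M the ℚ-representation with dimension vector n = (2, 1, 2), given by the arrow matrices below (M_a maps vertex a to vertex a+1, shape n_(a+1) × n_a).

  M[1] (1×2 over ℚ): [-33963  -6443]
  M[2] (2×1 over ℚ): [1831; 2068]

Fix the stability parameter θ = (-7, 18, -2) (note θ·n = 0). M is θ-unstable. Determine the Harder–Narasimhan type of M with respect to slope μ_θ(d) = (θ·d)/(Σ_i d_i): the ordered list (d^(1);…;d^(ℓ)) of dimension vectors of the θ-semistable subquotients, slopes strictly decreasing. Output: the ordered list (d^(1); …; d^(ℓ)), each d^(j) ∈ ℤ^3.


Barcode: M ≅ I[1,1], I[1,3], I[3,3]. HN layers by μ_θ (3 steps, strictly decreasing):
  μ^(1)=8; μ^(2)=-2; μ^(3)=-7

((0, 1, 1); (0, 0, 1); (2, 0, 0))


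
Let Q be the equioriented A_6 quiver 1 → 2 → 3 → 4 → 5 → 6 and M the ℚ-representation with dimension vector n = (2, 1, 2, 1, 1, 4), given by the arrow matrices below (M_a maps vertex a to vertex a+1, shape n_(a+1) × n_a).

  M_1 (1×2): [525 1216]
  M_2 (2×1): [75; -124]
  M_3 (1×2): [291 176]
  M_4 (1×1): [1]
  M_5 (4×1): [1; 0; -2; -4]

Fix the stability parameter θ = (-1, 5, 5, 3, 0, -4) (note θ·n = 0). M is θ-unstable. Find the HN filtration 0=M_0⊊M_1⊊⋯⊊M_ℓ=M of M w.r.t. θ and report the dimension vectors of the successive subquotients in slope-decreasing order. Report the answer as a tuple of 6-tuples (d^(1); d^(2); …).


Interval decomposition of M: I[1,1], I[1,6], I[3,3], I[6,6]^3.
HN type (ℓ=4): μ^(1)=5; μ^(2)=9/5; μ^(3)=-1; μ^(4)=-4

((0, 0, 1, 0, 0, 0); (0, 1, 1, 1, 1, 1); (2, 0, 0, 0, 0, 0); (0, 0, 0, 0, 0, 3))


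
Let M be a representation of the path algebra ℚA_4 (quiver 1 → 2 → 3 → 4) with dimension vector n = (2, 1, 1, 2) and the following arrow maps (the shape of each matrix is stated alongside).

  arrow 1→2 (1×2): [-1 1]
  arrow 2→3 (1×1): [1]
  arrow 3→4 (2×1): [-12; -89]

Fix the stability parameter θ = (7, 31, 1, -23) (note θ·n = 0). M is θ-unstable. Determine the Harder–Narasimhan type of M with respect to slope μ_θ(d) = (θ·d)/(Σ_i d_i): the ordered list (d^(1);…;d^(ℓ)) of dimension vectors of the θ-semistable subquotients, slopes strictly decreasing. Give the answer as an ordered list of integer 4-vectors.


Via rank(M_{q-1}∘⋯∘M_p): M ≅ I[1,1], I[1,4], I[4,4].
μ_θ-semistable layers: μ^(1)=7; μ^(2)=4; μ^(3)=-23

((1, 0, 0, 0); (1, 1, 1, 1); (0, 0, 0, 1))


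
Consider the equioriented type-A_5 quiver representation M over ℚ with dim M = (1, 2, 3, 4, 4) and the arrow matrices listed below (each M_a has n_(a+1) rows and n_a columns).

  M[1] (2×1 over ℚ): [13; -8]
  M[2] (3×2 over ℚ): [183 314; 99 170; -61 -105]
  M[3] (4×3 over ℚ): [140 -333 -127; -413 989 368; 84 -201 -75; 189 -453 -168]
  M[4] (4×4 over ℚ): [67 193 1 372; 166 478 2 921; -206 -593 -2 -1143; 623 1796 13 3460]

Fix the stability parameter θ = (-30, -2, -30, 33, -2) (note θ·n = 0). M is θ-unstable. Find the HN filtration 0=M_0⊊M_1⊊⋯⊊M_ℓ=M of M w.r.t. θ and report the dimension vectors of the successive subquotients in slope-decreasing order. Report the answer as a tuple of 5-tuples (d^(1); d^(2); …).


Barcode: M ≅ I[1,5], I[2,4], I[3,3], I[4,5]^2, I[5,5]. HN layers by μ_θ (5 steps, strictly decreasing):
  μ^(1)=33; μ^(2)=31/2; μ^(3)=-2; μ^(4)=-16; μ^(5)=-30

((0, 0, 0, 1, 0); (0, 0, 0, 3, 3); (0, 0, 0, 0, 1); (0, 2, 2, 0, 0); (1, 0, 1, 0, 0))


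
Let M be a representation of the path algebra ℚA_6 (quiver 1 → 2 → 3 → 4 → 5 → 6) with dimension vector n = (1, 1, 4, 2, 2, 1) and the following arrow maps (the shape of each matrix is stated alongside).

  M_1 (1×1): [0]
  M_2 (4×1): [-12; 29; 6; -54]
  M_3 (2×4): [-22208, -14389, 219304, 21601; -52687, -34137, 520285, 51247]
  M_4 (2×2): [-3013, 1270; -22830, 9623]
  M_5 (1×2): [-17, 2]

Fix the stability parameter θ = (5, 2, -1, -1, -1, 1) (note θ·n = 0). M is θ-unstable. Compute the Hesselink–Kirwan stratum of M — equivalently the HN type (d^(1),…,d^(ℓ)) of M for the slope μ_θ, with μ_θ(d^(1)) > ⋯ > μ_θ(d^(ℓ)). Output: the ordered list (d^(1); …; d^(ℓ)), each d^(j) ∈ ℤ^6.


Interval decomposition of M: I[1,1], I[2,6], I[3,3]^2, I[3,5].
HN type (ℓ=4): μ^(1)=5; μ^(2)=1; μ^(3)=-1/4; μ^(4)=-1

((1, 0, 0, 0, 0, 0); (0, 0, 0, 0, 0, 1); (0, 1, 1, 1, 1, 0); (0, 0, 3, 1, 1, 0))


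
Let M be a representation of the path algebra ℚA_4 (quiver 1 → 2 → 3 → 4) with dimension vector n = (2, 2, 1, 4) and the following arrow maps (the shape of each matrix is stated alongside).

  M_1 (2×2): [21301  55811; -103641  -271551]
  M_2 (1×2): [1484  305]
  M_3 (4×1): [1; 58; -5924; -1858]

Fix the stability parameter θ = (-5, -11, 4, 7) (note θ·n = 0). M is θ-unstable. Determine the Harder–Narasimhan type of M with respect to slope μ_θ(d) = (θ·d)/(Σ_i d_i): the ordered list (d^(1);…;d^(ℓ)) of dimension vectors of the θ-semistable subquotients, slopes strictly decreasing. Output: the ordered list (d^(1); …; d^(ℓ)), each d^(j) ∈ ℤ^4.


Interval decomposition of M: I[1,1], I[1,4], I[2,2], I[4,4]^3.
HN type (ℓ=5): μ^(1)=7; μ^(2)=4; μ^(3)=-5; μ^(4)=-8; μ^(5)=-11

((0, 0, 0, 4); (0, 0, 1, 0); (1, 0, 0, 0); (1, 1, 0, 0); (0, 1, 0, 0))


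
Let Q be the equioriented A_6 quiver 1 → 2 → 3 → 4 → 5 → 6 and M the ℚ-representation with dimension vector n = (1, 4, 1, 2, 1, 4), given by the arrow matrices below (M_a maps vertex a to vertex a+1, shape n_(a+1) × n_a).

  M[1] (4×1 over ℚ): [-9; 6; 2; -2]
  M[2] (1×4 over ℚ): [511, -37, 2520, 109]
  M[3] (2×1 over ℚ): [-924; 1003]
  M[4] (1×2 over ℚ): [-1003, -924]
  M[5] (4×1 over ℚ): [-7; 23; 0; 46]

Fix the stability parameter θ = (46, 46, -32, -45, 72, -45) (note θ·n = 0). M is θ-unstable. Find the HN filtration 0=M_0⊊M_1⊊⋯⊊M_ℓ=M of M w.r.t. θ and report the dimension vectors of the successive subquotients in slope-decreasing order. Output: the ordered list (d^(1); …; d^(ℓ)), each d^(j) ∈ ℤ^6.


Interval decomposition of M: I[1,4], I[2,2]^3, I[4,6], I[6,6]^3.
HN type (ℓ=4): μ^(1)=46; μ^(2)=27/2; μ^(3)=15/4; μ^(4)=-45

((0, 3, 0, 0, 0, 0); (0, 0, 0, 0, 1, 1); (1, 1, 1, 1, 0, 0); (0, 0, 0, 1, 0, 3))


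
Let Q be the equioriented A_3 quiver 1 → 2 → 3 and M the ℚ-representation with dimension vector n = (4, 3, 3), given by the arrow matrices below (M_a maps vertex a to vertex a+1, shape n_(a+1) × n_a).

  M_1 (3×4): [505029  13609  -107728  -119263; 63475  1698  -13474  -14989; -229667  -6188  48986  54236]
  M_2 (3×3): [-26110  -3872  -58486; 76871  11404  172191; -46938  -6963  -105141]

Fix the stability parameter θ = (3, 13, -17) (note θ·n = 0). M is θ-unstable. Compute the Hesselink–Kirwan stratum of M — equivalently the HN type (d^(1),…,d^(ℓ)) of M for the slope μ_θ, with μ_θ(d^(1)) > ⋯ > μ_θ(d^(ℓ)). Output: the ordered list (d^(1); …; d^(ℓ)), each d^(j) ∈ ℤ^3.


Interval decomposition of M: I[1,1], I[1,2], I[1,3]^2, I[3,3].
HN type (ℓ=4): μ^(1)=13; μ^(2)=3; μ^(3)=-1/3; μ^(4)=-17

((0, 1, 0); (2, 0, 0); (2, 2, 2); (0, 0, 1))


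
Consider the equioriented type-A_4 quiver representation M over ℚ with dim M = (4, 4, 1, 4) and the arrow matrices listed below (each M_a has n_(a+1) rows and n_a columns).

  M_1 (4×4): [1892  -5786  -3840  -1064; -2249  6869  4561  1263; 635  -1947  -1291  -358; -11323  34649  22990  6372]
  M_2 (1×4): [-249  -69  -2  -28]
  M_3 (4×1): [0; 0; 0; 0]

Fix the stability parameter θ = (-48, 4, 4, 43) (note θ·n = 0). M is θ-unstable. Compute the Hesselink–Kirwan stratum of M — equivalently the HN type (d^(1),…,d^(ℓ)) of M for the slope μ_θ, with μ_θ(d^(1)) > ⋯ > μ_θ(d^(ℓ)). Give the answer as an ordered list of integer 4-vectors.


Interval decomposition of M: I[1,2]^3, I[1,3], I[4,4]^4.
HN type (ℓ=3): μ^(1)=43; μ^(2)=4; μ^(3)=-48

((0, 0, 0, 4); (0, 4, 1, 0); (4, 0, 0, 0))


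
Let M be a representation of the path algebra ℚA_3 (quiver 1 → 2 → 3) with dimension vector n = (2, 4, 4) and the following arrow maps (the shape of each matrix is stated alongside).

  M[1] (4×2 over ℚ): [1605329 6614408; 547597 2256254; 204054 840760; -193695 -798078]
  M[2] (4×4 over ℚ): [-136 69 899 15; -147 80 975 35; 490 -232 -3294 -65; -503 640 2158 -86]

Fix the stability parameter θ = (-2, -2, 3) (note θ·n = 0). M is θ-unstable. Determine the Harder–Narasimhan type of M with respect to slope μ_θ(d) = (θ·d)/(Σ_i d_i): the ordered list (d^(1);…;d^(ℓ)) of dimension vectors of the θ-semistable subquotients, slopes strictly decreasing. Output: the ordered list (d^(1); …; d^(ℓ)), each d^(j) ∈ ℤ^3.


Via rank(M_{q-1}∘⋯∘M_p): M ≅ I[1,3]^2, I[2,3]^2.
μ_θ-semistable layers: μ^(1)=3; μ^(2)=-2

((0, 0, 4); (2, 4, 0))


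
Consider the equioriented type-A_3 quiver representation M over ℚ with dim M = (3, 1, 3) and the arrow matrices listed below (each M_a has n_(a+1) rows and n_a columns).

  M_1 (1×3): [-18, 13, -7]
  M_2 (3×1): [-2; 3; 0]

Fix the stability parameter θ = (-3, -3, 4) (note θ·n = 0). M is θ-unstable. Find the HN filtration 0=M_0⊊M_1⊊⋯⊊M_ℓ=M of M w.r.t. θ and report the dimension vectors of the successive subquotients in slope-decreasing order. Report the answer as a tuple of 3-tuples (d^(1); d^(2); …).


Barcode: M ≅ I[1,1]^2, I[1,3], I[3,3]^2. HN layers by μ_θ (2 steps, strictly decreasing):
  μ^(1)=4; μ^(2)=-3

((0, 0, 3); (3, 1, 0))


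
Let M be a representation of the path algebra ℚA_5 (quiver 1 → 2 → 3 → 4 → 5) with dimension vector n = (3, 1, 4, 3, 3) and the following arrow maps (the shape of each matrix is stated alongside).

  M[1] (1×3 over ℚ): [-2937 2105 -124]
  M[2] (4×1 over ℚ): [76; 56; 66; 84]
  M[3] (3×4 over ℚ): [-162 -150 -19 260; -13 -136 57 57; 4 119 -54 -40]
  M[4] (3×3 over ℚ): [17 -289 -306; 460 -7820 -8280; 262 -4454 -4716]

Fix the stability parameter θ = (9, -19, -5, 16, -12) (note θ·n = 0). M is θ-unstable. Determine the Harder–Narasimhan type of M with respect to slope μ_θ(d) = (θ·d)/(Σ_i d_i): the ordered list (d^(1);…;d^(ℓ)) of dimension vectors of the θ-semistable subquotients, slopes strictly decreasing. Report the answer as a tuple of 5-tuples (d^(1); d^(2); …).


Via rank(M_{q-1}∘⋯∘M_p): M ≅ I[1,1]^2, I[1,4], I[3,3], I[3,4], I[3,5], I[5,5]^2.
μ_θ-semistable layers: μ^(1)=16; μ^(2)=9; μ^(3)=2; μ^(4)=-5; μ^(5)=-12

((0, 0, 0, 2, 0); (2, 0, 0, 0, 0); (0, 0, 0, 1, 1); (1, 1, 4, 0, 0); (0, 0, 0, 0, 2))


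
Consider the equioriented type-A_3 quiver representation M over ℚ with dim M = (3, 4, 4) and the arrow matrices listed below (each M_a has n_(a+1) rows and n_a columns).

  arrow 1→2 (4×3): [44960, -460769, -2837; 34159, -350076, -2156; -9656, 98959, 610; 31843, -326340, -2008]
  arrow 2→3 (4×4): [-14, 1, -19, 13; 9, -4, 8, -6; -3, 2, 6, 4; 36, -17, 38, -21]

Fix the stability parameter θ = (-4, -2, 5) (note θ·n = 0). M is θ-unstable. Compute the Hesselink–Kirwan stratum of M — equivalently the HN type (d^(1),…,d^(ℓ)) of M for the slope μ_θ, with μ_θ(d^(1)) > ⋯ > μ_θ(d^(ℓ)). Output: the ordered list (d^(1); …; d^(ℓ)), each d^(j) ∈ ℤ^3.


Interval decomposition of M: I[1,3]^3, I[2,3].
HN type (ℓ=3): μ^(1)=5; μ^(2)=-2; μ^(3)=-4

((0, 0, 4); (0, 4, 0); (3, 0, 0))


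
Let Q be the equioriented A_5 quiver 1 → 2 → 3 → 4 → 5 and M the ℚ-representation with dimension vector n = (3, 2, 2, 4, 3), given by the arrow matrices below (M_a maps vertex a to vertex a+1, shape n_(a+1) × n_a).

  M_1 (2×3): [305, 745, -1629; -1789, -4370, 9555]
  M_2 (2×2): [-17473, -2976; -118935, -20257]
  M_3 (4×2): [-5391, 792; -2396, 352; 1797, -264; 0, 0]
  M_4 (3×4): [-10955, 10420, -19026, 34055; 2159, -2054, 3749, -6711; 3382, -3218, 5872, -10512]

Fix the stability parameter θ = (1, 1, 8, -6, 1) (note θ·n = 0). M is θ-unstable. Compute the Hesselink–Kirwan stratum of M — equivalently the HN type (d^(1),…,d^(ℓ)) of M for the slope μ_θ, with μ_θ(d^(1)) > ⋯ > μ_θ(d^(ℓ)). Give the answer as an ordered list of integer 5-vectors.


Interval decomposition of M: I[1,1], I[1,3], I[1,5], I[4,4], I[4,5]^2.
HN type (ℓ=3): μ^(1)=8; μ^(2)=1; μ^(3)=-6

((0, 0, 1, 0, 0); (3, 2, 1, 1, 3); (0, 0, 0, 3, 0))


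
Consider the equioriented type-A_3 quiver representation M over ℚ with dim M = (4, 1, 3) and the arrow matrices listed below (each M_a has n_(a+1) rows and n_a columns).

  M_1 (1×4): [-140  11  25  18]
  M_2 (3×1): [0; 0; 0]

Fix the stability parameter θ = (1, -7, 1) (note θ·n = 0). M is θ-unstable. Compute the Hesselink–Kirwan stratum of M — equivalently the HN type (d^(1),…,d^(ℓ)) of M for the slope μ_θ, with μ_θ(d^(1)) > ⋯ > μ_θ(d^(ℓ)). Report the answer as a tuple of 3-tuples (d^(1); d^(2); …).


Interval decomposition of M: I[1,1]^3, I[1,2], I[3,3]^3.
HN type (ℓ=2): μ^(1)=1; μ^(2)=-3

((3, 0, 3); (1, 1, 0))


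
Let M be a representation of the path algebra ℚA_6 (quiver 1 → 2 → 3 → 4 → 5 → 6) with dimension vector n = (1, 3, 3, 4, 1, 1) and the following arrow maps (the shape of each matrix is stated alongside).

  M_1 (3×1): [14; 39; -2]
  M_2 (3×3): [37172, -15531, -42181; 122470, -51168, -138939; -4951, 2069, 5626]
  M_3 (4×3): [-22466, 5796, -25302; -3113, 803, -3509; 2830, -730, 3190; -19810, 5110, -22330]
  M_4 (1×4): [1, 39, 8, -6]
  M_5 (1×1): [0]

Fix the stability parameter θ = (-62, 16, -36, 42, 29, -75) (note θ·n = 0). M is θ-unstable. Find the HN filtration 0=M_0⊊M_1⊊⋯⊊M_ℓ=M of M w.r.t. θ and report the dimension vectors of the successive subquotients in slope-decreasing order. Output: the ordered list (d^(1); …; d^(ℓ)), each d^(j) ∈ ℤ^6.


Interval decomposition of M: I[1,3], I[2,4], I[2,5], I[4,4]^2, I[6,6].
HN type (ℓ=5): μ^(1)=42; μ^(2)=71/2; μ^(3)=-10; μ^(4)=-62; μ^(5)=-75

((0, 0, 0, 3, 0, 0); (0, 0, 0, 1, 1, 0); (0, 3, 3, 0, 0, 0); (1, 0, 0, 0, 0, 0); (0, 0, 0, 0, 0, 1))


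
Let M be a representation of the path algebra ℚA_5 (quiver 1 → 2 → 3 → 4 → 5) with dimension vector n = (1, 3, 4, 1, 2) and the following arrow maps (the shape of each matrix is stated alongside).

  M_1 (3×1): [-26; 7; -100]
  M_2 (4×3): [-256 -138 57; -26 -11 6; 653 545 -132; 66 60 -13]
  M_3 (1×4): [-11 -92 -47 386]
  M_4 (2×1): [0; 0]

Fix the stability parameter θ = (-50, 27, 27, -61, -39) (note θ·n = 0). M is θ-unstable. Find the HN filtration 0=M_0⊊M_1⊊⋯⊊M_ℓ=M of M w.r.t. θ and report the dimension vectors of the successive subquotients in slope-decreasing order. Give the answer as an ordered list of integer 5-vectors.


Interval decomposition of M: I[1,4], I[2,3]^2, I[3,3], I[5,5]^2.
HN type (ℓ=4): μ^(1)=27; μ^(2)=-7/3; μ^(3)=-39; μ^(4)=-50

((0, 2, 3, 0, 0); (0, 1, 1, 1, 0); (0, 0, 0, 0, 2); (1, 0, 0, 0, 0))


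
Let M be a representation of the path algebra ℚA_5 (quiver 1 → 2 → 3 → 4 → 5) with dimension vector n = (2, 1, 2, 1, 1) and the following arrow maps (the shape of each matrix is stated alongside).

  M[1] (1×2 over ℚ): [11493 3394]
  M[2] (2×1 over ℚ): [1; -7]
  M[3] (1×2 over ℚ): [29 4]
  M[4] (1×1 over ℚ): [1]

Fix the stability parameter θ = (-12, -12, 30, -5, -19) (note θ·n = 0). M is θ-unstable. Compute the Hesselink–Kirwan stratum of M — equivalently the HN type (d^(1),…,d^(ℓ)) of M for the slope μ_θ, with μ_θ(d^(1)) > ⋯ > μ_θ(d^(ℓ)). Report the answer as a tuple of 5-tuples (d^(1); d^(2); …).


Barcode: M ≅ I[1,1], I[1,5], I[3,3]. HN layers by μ_θ (3 steps, strictly decreasing):
  μ^(1)=30; μ^(2)=2; μ^(3)=-12

((0, 0, 1, 0, 0); (0, 0, 1, 1, 1); (2, 1, 0, 0, 0))


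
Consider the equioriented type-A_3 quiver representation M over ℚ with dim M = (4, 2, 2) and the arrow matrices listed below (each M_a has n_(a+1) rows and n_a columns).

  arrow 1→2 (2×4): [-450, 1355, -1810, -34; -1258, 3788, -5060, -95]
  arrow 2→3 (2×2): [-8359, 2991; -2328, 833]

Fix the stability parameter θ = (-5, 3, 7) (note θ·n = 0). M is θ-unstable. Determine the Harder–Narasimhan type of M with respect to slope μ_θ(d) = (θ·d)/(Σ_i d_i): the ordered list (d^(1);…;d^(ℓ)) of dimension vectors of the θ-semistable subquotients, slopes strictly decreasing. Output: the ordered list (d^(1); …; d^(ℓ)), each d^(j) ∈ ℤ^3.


Interval decomposition of M: I[1,1]^2, I[1,3]^2.
HN type (ℓ=3): μ^(1)=7; μ^(2)=3; μ^(3)=-5

((0, 0, 2); (0, 2, 0); (4, 0, 0))


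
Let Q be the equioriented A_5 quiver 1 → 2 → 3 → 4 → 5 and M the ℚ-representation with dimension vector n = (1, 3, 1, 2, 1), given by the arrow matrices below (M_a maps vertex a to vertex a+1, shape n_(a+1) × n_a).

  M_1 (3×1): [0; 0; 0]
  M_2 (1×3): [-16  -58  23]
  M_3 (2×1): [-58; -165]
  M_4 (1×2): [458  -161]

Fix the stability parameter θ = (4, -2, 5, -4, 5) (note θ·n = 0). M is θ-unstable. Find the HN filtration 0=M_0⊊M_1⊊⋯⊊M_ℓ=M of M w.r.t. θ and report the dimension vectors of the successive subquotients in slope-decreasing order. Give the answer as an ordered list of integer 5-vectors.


Via rank(M_{q-1}∘⋯∘M_p): M ≅ I[1,1], I[2,2]^2, I[2,5], I[4,4].
μ_θ-semistable layers: μ^(1)=5; μ^(2)=4; μ^(3)=1/2; μ^(4)=-2; μ^(5)=-4

((0, 0, 0, 0, 1); (1, 0, 0, 0, 0); (0, 0, 1, 1, 0); (0, 3, 0, 0, 0); (0, 0, 0, 1, 0))


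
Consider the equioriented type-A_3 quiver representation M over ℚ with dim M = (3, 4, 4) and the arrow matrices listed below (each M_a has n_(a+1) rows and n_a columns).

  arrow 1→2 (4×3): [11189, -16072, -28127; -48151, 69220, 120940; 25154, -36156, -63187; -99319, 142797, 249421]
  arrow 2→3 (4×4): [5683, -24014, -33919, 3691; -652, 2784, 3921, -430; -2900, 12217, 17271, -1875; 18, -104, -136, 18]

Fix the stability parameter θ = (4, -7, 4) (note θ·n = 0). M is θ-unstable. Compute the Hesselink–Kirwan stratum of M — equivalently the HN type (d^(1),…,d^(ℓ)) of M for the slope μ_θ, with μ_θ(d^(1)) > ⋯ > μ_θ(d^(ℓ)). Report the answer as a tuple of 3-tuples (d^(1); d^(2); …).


Interval decomposition of M: I[1,3]^3, I[2,2], I[3,3].
HN type (ℓ=3): μ^(1)=4; μ^(2)=-3/2; μ^(3)=-7

((0, 0, 4); (3, 3, 0); (0, 1, 0))


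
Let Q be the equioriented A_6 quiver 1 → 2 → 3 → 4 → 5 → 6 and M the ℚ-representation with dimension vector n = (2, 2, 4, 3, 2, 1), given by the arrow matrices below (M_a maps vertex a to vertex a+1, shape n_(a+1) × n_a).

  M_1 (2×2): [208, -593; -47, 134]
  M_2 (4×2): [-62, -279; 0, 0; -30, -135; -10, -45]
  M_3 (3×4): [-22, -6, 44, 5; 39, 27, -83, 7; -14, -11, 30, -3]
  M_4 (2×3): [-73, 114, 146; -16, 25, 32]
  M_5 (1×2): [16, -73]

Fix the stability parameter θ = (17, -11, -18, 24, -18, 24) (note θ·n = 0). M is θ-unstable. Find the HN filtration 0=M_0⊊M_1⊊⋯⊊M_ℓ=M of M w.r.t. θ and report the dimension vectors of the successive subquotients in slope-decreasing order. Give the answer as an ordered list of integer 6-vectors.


Via rank(M_{q-1}∘⋯∘M_p): M ≅ I[1,2], I[1,6], I[3,3], I[3,4], I[3,5].
μ_θ-semistable layers: μ^(1)=24; μ^(2)=3; μ^(3)=-4; μ^(4)=-18

((0, 0, 0, 1, 0, 1); (1, 1, 0, 2, 2, 0); (1, 1, 1, 0, 0, 0); (0, 0, 3, 0, 0, 0))


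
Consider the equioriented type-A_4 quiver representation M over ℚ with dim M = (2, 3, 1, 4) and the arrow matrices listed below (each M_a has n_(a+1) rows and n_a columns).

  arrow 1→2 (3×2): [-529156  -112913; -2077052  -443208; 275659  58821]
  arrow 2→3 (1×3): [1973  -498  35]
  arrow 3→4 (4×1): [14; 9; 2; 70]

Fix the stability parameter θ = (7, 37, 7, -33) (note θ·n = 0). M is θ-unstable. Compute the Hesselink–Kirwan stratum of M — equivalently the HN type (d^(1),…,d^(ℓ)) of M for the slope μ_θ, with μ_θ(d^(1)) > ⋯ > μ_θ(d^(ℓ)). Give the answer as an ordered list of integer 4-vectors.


Via rank(M_{q-1}∘⋯∘M_p): M ≅ I[1,2], I[1,4], I[2,2], I[4,4]^3.
μ_θ-semistable layers: μ^(1)=37; μ^(2)=7; μ^(3)=9/2; μ^(4)=-33

((0, 2, 0, 0); (1, 0, 0, 0); (1, 1, 1, 1); (0, 0, 0, 3))


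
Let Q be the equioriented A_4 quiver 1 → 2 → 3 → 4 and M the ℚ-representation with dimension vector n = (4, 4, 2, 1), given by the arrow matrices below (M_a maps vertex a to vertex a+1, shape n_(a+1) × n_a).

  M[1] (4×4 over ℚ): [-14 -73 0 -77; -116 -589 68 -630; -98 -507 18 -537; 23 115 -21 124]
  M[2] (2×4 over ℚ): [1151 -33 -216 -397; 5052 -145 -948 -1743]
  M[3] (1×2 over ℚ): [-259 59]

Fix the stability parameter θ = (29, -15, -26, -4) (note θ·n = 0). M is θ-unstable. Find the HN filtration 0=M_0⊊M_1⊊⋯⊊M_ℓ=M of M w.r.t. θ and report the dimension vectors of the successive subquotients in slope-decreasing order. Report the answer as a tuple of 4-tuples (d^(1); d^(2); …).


Interval decomposition of M: I[1,2]^2, I[1,3], I[1,4].
HN type (ℓ=2): μ^(1)=7; μ^(2)=-4

((2, 2, 0, 0); (2, 2, 2, 1))


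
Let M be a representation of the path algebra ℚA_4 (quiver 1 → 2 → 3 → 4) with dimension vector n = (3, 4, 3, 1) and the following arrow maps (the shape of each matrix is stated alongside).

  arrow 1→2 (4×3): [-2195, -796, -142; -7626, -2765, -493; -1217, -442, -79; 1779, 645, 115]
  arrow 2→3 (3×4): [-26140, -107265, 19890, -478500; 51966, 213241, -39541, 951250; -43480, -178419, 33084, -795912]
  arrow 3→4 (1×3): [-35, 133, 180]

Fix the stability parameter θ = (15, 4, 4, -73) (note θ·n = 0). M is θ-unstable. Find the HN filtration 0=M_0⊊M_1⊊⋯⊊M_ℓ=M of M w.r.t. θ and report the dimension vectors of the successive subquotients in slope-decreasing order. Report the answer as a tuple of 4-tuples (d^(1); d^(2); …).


Via rank(M_{q-1}∘⋯∘M_p): M ≅ I[1,2], I[1,3], I[1,4], I[2,2], I[3,3].
μ_θ-semistable layers: μ^(1)=19/2; μ^(2)=23/3; μ^(3)=4; μ^(4)=-25/2

((1, 1, 0, 0); (1, 1, 1, 0); (0, 1, 1, 0); (1, 1, 1, 1))


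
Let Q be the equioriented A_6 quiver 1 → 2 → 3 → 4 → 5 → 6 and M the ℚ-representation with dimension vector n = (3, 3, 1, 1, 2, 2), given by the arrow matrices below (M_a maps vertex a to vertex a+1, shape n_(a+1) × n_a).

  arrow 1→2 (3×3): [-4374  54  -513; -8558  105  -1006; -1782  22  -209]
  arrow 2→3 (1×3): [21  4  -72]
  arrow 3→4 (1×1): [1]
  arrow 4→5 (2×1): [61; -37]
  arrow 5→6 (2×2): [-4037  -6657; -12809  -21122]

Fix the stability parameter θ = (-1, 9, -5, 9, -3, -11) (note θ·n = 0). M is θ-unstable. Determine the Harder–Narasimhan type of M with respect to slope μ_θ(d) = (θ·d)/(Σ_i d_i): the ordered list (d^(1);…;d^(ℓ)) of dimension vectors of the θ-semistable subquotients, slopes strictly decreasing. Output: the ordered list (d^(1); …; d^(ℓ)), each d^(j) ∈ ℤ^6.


Via rank(M_{q-1}∘⋯∘M_p): M ≅ I[1,1], I[1,2], I[1,6], I[2,2], I[5,6].
μ_θ-semistable layers: μ^(1)=9; μ^(2)=-1/5; μ^(3)=-1; μ^(4)=-7

((0, 2, 0, 0, 0, 0); (0, 1, 1, 1, 1, 1); (3, 0, 0, 0, 0, 0); (0, 0, 0, 0, 1, 1))


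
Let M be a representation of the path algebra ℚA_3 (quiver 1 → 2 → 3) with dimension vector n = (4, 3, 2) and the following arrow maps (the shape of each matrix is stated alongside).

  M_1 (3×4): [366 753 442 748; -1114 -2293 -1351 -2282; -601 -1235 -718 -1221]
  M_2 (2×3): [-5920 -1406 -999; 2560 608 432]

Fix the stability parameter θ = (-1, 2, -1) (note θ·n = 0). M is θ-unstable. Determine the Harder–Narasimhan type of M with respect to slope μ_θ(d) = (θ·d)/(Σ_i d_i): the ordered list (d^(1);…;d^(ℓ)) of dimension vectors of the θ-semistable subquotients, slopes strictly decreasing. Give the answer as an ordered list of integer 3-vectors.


Barcode: M ≅ I[1,1], I[1,2]^2, I[1,3], I[3,3]. HN layers by μ_θ (3 steps, strictly decreasing):
  μ^(1)=2; μ^(2)=1/2; μ^(3)=-1

((0, 2, 0); (0, 1, 1); (4, 0, 1))


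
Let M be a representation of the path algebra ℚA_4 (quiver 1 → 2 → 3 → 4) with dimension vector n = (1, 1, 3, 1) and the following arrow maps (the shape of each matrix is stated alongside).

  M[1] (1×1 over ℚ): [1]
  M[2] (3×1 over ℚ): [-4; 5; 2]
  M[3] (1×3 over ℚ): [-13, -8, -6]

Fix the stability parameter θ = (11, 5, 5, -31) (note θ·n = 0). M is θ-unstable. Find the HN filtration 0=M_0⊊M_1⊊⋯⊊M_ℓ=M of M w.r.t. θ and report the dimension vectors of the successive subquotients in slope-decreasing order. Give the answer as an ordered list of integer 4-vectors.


Barcode: M ≅ I[1,3], I[3,3], I[3,4]. HN layers by μ_θ (3 steps, strictly decreasing):
  μ^(1)=7; μ^(2)=5; μ^(3)=-13

((1, 1, 1, 0); (0, 0, 1, 0); (0, 0, 1, 1))


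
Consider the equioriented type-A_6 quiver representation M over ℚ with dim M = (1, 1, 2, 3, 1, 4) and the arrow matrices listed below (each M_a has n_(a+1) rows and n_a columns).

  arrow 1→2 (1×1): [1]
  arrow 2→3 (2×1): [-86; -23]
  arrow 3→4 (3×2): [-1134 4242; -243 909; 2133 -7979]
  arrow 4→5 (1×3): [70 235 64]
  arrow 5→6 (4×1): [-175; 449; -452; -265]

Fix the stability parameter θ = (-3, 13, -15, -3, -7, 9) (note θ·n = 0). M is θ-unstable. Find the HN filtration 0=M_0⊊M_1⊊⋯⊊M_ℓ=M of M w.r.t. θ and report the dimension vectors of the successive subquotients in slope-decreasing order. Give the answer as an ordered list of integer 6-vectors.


Interval decomposition of M: I[1,6], I[3,3], I[4,4]^2, I[6,6]^3.
HN type (ℓ=3): μ^(1)=9; μ^(2)=-3; μ^(3)=-15

((0, 0, 0, 0, 0, 4); (1, 1, 1, 3, 1, 0); (0, 0, 1, 0, 0, 0))


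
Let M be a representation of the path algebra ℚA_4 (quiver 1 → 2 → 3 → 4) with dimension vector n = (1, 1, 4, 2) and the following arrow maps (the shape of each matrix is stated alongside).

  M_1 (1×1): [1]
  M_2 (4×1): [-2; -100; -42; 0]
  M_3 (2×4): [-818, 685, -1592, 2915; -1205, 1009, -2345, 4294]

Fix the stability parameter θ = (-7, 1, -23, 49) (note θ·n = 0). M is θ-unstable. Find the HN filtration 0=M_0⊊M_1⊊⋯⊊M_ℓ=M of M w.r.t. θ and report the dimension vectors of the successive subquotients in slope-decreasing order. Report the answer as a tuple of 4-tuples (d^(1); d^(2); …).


Interval decomposition of M: I[1,3], I[3,3], I[3,4]^2.
HN type (ℓ=3): μ^(1)=49; μ^(2)=-29/3; μ^(3)=-23

((0, 0, 0, 2); (1, 1, 1, 0); (0, 0, 3, 0))


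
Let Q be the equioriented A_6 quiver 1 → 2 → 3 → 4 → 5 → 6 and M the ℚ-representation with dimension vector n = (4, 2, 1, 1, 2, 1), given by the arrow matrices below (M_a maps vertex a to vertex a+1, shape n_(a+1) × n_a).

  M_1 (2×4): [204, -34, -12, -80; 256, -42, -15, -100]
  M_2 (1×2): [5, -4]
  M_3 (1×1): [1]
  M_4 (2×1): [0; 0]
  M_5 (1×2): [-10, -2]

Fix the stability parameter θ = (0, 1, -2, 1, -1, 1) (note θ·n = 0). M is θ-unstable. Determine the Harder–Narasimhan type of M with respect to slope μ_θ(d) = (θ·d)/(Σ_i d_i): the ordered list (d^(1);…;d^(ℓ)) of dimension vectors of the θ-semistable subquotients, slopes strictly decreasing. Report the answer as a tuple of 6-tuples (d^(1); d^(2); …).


Barcode: M ≅ I[1,1]^2, I[1,2], I[1,4], I[5,5], I[5,6]. HN layers by μ_θ (4 steps, strictly decreasing):
  μ^(1)=1; μ^(2)=0; μ^(3)=-1/3; μ^(4)=-1

((0, 1, 0, 1, 0, 1); (3, 0, 0, 0, 0, 0); (1, 1, 1, 0, 0, 0); (0, 0, 0, 0, 2, 0))


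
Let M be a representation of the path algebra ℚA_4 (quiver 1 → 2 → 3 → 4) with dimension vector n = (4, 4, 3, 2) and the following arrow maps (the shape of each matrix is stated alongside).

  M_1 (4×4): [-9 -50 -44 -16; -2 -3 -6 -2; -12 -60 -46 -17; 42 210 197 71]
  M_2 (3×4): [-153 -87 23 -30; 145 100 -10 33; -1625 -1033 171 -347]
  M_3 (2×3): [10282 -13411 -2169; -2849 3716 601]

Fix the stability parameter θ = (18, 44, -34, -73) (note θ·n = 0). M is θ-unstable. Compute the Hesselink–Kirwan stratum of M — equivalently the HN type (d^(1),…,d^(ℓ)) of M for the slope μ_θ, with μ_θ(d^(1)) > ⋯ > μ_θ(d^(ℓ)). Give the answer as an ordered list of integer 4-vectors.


Barcode: M ≅ I[1,2], I[1,3], I[1,4]^2. HN layers by μ_θ (4 steps, strictly decreasing):
  μ^(1)=44; μ^(2)=18; μ^(3)=28/3; μ^(4)=-45/4

((0, 1, 0, 0); (1, 0, 0, 0); (1, 1, 1, 0); (2, 2, 2, 2))


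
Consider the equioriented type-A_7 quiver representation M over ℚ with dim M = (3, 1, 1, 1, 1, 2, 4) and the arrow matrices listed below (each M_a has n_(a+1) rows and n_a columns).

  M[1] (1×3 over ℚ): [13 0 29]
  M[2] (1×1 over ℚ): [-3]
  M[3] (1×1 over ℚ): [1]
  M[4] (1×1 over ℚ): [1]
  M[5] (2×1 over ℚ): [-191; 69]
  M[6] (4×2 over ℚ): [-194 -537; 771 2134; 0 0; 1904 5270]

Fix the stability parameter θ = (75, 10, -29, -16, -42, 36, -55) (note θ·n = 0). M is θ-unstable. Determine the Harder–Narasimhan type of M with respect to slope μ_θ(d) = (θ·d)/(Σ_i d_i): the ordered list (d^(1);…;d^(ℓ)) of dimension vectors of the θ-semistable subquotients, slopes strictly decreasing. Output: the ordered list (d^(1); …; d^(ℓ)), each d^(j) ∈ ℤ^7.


Interval decomposition of M: I[1,1]^2, I[1,7], I[6,7], I[7,7]^2.
HN type (ℓ=4): μ^(1)=75; μ^(2)=-3; μ^(3)=-19/2; μ^(4)=-55

((2, 0, 0, 0, 0, 0, 0); (1, 1, 1, 1, 1, 1, 1); (0, 0, 0, 0, 0, 1, 1); (0, 0, 0, 0, 0, 0, 2))


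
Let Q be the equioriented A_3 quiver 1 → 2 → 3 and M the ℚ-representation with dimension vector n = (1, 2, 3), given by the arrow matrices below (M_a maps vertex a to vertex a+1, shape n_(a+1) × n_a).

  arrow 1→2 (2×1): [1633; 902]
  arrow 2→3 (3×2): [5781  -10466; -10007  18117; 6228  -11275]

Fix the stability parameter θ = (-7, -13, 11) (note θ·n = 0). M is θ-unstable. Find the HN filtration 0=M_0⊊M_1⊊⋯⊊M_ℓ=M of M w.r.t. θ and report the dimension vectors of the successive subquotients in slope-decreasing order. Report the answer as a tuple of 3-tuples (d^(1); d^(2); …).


Barcode: M ≅ I[1,3], I[2,3], I[3,3]. HN layers by μ_θ (3 steps, strictly decreasing):
  μ^(1)=11; μ^(2)=-10; μ^(3)=-13

((0, 0, 3); (1, 1, 0); (0, 1, 0))


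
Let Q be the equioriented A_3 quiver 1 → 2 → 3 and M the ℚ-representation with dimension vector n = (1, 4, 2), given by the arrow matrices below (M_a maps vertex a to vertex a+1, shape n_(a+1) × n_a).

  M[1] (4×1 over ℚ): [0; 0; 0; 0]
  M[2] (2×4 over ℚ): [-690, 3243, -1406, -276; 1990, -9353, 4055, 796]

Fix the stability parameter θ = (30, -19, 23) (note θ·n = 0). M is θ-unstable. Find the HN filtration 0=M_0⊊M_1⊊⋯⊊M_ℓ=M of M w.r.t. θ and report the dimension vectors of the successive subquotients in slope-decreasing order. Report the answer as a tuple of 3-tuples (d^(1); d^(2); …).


Interval decomposition of M: I[1,1], I[2,2]^2, I[2,3]^2.
HN type (ℓ=3): μ^(1)=30; μ^(2)=23; μ^(3)=-19

((1, 0, 0); (0, 0, 2); (0, 4, 0))


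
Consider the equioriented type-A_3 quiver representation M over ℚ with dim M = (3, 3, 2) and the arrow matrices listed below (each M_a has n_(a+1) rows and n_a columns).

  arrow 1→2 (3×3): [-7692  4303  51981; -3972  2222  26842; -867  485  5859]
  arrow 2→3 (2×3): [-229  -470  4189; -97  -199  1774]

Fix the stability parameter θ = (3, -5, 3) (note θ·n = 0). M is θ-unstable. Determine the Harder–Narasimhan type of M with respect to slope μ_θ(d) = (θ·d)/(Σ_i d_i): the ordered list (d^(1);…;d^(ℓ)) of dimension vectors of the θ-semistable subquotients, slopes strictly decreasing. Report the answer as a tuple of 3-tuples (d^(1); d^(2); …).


Interval decomposition of M: I[1,1], I[1,3]^2, I[2,2].
HN type (ℓ=3): μ^(1)=3; μ^(2)=-1; μ^(3)=-5

((1, 0, 2); (2, 2, 0); (0, 1, 0))


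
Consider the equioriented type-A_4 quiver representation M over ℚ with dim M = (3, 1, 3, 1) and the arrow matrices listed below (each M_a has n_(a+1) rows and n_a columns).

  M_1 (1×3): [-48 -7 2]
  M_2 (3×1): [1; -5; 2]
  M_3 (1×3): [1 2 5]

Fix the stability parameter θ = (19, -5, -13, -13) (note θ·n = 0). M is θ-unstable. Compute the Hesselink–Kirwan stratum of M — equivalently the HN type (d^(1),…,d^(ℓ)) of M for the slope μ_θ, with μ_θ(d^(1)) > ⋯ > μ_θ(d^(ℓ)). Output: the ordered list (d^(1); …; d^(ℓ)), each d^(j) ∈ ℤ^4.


Interval decomposition of M: I[1,1]^2, I[1,4], I[3,3]^2.
HN type (ℓ=3): μ^(1)=19; μ^(2)=-3; μ^(3)=-13

((2, 0, 0, 0); (1, 1, 1, 1); (0, 0, 2, 0))


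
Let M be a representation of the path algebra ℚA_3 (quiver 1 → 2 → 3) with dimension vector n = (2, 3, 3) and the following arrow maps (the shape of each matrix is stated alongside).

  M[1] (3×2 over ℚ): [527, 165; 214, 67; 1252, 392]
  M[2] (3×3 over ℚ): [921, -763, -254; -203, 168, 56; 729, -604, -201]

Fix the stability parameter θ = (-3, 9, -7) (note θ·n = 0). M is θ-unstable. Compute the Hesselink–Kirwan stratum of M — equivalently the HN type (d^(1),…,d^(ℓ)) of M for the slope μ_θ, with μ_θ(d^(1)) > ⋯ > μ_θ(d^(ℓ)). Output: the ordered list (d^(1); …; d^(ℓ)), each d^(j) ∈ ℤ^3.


Via rank(M_{q-1}∘⋯∘M_p): M ≅ I[1,3]^2, I[2,3].
μ_θ-semistable layers: μ^(1)=1; μ^(2)=-3

((0, 3, 3); (2, 0, 0))


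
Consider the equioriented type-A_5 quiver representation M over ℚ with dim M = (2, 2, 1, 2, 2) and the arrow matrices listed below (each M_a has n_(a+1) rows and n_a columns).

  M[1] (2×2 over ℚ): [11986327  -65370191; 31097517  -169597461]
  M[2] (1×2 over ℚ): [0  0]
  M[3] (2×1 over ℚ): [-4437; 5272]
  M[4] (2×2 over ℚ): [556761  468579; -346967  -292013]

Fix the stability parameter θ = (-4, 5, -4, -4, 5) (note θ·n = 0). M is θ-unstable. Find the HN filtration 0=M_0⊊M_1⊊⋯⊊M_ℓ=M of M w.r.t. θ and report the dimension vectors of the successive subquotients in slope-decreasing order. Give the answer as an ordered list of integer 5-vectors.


Interval decomposition of M: I[1,1], I[1,2], I[2,2], I[3,5], I[4,4], I[5,5].
HN type (ℓ=2): μ^(1)=5; μ^(2)=-4

((0, 2, 0, 0, 2); (2, 0, 1, 2, 0))


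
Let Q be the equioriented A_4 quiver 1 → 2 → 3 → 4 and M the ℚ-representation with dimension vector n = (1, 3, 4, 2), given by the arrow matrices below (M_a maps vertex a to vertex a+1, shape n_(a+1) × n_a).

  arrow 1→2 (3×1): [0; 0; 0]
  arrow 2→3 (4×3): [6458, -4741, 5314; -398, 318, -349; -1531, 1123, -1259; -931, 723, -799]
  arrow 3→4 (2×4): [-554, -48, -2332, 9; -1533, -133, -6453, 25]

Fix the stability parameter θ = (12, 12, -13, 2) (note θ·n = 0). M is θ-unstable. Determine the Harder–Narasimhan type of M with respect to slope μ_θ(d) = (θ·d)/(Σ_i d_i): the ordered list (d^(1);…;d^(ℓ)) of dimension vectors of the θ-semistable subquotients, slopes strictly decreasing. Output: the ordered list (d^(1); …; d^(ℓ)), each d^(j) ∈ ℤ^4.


Interval decomposition of M: I[1,1], I[2,3], I[2,4]^2, I[3,3].
HN type (ℓ=4): μ^(1)=12; μ^(2)=2; μ^(3)=-1/2; μ^(4)=-13

((1, 0, 0, 0); (0, 0, 0, 2); (0, 3, 3, 0); (0, 0, 1, 0))
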